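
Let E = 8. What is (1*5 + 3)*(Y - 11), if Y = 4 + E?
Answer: 8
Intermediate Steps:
Y = 12 (Y = 4 + 8 = 12)
(1*5 + 3)*(Y - 11) = (1*5 + 3)*(12 - 11) = (5 + 3)*1 = 8*1 = 8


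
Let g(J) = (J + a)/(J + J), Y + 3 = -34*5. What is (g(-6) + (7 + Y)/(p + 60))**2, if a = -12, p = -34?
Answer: 16129/676 ≈ 23.859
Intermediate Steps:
Y = -173 (Y = -3 - 34*5 = -3 - 170 = -173)
g(J) = (-12 + J)/(2*J) (g(J) = (J - 12)/(J + J) = (-12 + J)/((2*J)) = (-12 + J)*(1/(2*J)) = (-12 + J)/(2*J))
(g(-6) + (7 + Y)/(p + 60))**2 = ((1/2)*(-12 - 6)/(-6) + (7 - 173)/(-34 + 60))**2 = ((1/2)*(-1/6)*(-18) - 166/26)**2 = (3/2 - 166*1/26)**2 = (3/2 - 83/13)**2 = (-127/26)**2 = 16129/676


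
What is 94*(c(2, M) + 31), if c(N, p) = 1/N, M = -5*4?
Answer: 2961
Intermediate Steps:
M = -20
94*(c(2, M) + 31) = 94*(1/2 + 31) = 94*(½ + 31) = 94*(63/2) = 2961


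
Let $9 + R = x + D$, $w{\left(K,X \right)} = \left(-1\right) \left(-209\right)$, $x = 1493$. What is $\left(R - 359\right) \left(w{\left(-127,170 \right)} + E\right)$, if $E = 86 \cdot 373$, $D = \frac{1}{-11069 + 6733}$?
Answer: $\frac{157495953713}{4336} \approx 3.6323 \cdot 10^{7}$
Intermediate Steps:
$D = - \frac{1}{4336}$ ($D = \frac{1}{-4336} = - \frac{1}{4336} \approx -0.00023063$)
$w{\left(K,X \right)} = 209$
$R = \frac{6434623}{4336}$ ($R = -9 + \left(1493 - \frac{1}{4336}\right) = -9 + \frac{6473647}{4336} = \frac{6434623}{4336} \approx 1484.0$)
$E = 32078$
$\left(R - 359\right) \left(w{\left(-127,170 \right)} + E\right) = \left(\frac{6434623}{4336} - 359\right) \left(209 + 32078\right) = \frac{4877999}{4336} \cdot 32287 = \frac{157495953713}{4336}$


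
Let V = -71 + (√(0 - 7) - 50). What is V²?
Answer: (121 - I*√7)² ≈ 14634.0 - 640.27*I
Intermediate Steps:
V = -121 + I*√7 (V = -71 + (√(-7) - 50) = -71 + (I*√7 - 50) = -71 + (-50 + I*√7) = -121 + I*√7 ≈ -121.0 + 2.6458*I)
V² = (-121 + I*√7)²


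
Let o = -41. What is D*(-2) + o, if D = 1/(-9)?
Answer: -367/9 ≈ -40.778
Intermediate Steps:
D = -⅑ ≈ -0.11111
D*(-2) + o = -⅑*(-2) - 41 = 2/9 - 41 = -367/9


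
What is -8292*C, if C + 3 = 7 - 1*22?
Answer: 149256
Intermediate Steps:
C = -18 (C = -3 + (7 - 1*22) = -3 + (7 - 22) = -3 - 15 = -18)
-8292*C = -8292*(-18) = 149256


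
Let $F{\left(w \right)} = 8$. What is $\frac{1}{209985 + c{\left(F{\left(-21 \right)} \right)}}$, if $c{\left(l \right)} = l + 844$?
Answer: $\frac{1}{210837} \approx 4.743 \cdot 10^{-6}$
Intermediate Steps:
$c{\left(l \right)} = 844 + l$
$\frac{1}{209985 + c{\left(F{\left(-21 \right)} \right)}} = \frac{1}{209985 + \left(844 + 8\right)} = \frac{1}{209985 + 852} = \frac{1}{210837}$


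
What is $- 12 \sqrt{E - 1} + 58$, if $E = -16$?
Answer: $58 - 12 i \sqrt{17} \approx 58.0 - 49.477 i$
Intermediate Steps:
$- 12 \sqrt{E - 1} + 58 = - 12 \sqrt{-16 - 1} + 58 = - 12 \sqrt{-17} + 58 = - 12 i \sqrt{17} + 58 = 58 - 12 i \sqrt{17}$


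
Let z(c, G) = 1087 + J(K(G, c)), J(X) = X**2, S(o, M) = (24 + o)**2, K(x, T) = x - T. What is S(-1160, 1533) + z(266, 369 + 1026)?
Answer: 2566224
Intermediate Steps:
z(c, G) = 1087 + (G - c)**2
S(-1160, 1533) + z(266, 369 + 1026) = (24 - 1160)**2 + (1087 + ((369 + 1026) - 1*266)**2) = (-1136)**2 + (1087 + (1395 - 266)**2) = 1290496 + (1087 + 1129**2) = 1290496 + (1087 + 1274641) = 1290496 + 1275728 = 2566224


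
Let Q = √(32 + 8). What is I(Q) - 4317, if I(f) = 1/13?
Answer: -56120/13 ≈ -4316.9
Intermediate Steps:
Q = 2*√10 (Q = √40 = 2*√10 ≈ 6.3246)
I(f) = 1/13
I(Q) - 4317 = 1/13 - 4317 = -56120/13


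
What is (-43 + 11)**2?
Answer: 1024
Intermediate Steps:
(-43 + 11)**2 = (-32)**2 = 1024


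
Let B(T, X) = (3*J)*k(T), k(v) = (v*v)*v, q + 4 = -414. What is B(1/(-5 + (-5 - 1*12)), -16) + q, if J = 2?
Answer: -2225435/5324 ≈ -418.00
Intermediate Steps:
q = -418 (q = -4 - 414 = -418)
k(v) = v³ (k(v) = v²*v = v³)
B(T, X) = 6*T³ (B(T, X) = (3*2)*T³ = 6*T³)
B(1/(-5 + (-5 - 1*12)), -16) + q = 6*(1/(-5 + (-5 - 1*12)))³ - 418 = 6*(1/(-5 + (-5 - 12)))³ - 418 = 6*(1/(-5 - 17))³ - 418 = 6*(1/(-22))³ - 418 = 6*(-1/22)³ - 418 = 6*(-1/10648) - 418 = -3/5324 - 418 = -2225435/5324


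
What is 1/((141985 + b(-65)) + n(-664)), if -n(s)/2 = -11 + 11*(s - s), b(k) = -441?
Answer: 1/141566 ≈ 7.0638e-6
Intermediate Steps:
n(s) = 22 (n(s) = -2*(-11 + 11*(s - s)) = -2*(-11 + 11*0) = -2*(-11 + 0) = -2*(-11) = 22)
1/((141985 + b(-65)) + n(-664)) = 1/((141985 - 441) + 22) = 1/(141544 + 22) = 1/141566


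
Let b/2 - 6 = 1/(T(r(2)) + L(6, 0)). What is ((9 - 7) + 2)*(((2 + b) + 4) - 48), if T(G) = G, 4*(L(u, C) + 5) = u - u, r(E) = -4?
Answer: -1088/9 ≈ -120.89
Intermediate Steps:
L(u, C) = -5 (L(u, C) = -5 + (u - u)/4 = -5 + (1/4)*0 = -5 + 0 = -5)
b = 106/9 (b = 12 + 2/(-4 - 5) = 12 + 2/(-9) = 12 + 2*(-1/9) = 12 - 2/9 = 106/9 ≈ 11.778)
((9 - 7) + 2)*(((2 + b) + 4) - 48) = ((9 - 7) + 2)*(((2 + 106/9) + 4) - 48) = (2 + 2)*((124/9 + 4) - 48) = 4*(160/9 - 48) = 4*(-272/9) = -1088/9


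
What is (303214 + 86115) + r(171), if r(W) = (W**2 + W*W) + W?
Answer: 447982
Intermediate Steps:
r(W) = W + 2*W**2 (r(W) = (W**2 + W**2) + W = 2*W**2 + W = W + 2*W**2)
(303214 + 86115) + r(171) = (303214 + 86115) + 171*(1 + 2*171) = 389329 + 171*(1 + 342) = 389329 + 171*343 = 389329 + 58653 = 447982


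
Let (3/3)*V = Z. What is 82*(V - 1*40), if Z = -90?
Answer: -10660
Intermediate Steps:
V = -90
82*(V - 1*40) = 82*(-90 - 1*40) = 82*(-90 - 40) = 82*(-130) = -10660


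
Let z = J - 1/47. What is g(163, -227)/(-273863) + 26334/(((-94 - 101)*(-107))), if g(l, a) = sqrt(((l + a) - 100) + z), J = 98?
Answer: 8778/6955 - I*sqrt(145841)/12871561 ≈ 1.2621 - 2.9669e-5*I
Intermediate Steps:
z = 4605/47 (z = 98 - 1/47 = 4605/47 ≈ 97.979)
g(l, a) = sqrt(-95/47 + a + l) (g(l, a) = sqrt(((l + a) - 100) + 4605/47) = sqrt(((a + l) - 100) + 4605/47) = sqrt((-100 + a + l) + 4605/47) = sqrt(-95/47 + a + l))
g(163, -227)/(-273863) + 26334/(((-94 - 101)*(-107))) = (sqrt(-4465 + 2209*(-227) + 2209*163)/47)/(-273863) + 26334/(((-94 - 101)*(-107))) = (sqrt(-4465 - 501443 + 360067)/47)*(-1/273863) + 26334/((-195*(-107))) = (sqrt(-145841)/47)*(-1/273863) + 26334/20865 = ((I*sqrt(145841))/47)*(-1/273863) + 26334*(1/20865) = (I*sqrt(145841)/47)*(-1/273863) + 8778/6955 = -I*sqrt(145841)/12871561 + 8778/6955 = 8778/6955 - I*sqrt(145841)/12871561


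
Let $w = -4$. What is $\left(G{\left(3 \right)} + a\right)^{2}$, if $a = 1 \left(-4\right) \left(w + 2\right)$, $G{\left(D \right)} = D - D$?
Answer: $64$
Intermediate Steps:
$G{\left(D \right)} = 0$
$a = 8$ ($a = 1 \left(-4\right) \left(-4 + 2\right) = \left(-4\right) \left(-2\right) = 8$)
$\left(G{\left(3 \right)} + a\right)^{2} = \left(0 + 8\right)^{2} = 8^{2} = 64$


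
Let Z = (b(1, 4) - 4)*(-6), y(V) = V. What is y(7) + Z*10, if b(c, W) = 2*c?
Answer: 127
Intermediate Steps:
Z = 12 (Z = (2*1 - 4)*(-6) = (2 - 4)*(-6) = -2*(-6) = 12)
y(7) + Z*10 = 7 + 12*10 = 7 + 120 = 127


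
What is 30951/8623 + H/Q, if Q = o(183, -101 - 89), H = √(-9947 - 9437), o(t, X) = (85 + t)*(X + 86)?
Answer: 30951/8623 - I*√4846/13936 ≈ 3.5894 - 0.0049952*I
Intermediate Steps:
o(t, X) = (85 + t)*(86 + X)
H = 2*I*√4846 (H = √(-19384) = 2*I*√4846 ≈ 139.23*I)
Q = -27872 (Q = 7310 + 85*(-101 - 89) + 86*183 + (-101 - 89)*183 = 7310 + 85*(-190) + 15738 - 190*183 = 7310 - 16150 + 15738 - 34770 = -27872)
30951/8623 + H/Q = 30951/8623 + (2*I*√4846)/(-27872) = 30951*(1/8623) + (2*I*√4846)*(-1/27872) = 30951/8623 - I*√4846/13936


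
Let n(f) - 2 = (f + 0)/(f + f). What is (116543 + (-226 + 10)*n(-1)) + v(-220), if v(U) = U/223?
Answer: 25868449/223 ≈ 1.1600e+5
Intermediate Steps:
v(U) = U/223 (v(U) = U*(1/223) = U/223)
n(f) = 5/2 (n(f) = 2 + (f + 0)/(f + f) = 2 + f/((2*f)) = 2 + f*(1/(2*f)) = 2 + 1/2 = 5/2)
(116543 + (-226 + 10)*n(-1)) + v(-220) = (116543 + (-226 + 10)*(5/2)) + (1/223)*(-220) = (116543 - 216*5/2) - 220/223 = (116543 - 540) - 220/223 = 116003 - 220/223 = 25868449/223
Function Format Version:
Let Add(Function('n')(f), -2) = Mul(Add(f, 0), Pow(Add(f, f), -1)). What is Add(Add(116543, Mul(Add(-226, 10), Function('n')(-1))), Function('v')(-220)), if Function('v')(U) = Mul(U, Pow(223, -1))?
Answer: Rational(25868449, 223) ≈ 1.1600e+5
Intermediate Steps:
Function('v')(U) = Mul(Rational(1, 223), U) (Function('v')(U) = Mul(U, Rational(1, 223)) = Mul(Rational(1, 223), U))
Function('n')(f) = Rational(5, 2) (Function('n')(f) = Add(2, Mul(Add(f, 0), Pow(Add(f, f), -1))) = Add(2, Mul(f, Pow(Mul(2, f), -1))) = Add(2, Mul(f, Mul(Rational(1, 2), Pow(f, -1)))) = Add(2, Rational(1, 2)) = Rational(5, 2))
Add(Add(116543, Mul(Add(-226, 10), Function('n')(-1))), Function('v')(-220)) = Add(Add(116543, Mul(Add(-226, 10), Rational(5, 2))), Mul(Rational(1, 223), -220)) = Add(Add(116543, Mul(-216, Rational(5, 2))), Rational(-220, 223)) = Add(Add(116543, -540), Rational(-220, 223)) = Add(116003, Rational(-220, 223)) = Rational(25868449, 223)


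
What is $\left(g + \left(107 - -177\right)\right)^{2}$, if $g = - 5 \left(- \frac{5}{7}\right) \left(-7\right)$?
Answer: $67081$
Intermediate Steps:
$g = -25$ ($g = - 5 \left(\left(-5\right) \frac{1}{7}\right) \left(-7\right) = \left(-5\right) \left(- \frac{5}{7}\right) \left(-7\right) = \frac{25}{7} \left(-7\right) = -25$)
$\left(g + \left(107 - -177\right)\right)^{2} = \left(-25 + \left(107 - -177\right)\right)^{2} = \left(-25 + \left(107 + 177\right)\right)^{2} = \left(-25 + 284\right)^{2} = 259^{2} = 67081$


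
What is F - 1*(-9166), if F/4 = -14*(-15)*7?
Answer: 15046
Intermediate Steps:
F = 5880 (F = 4*(-14*(-15)*7) = 4*(210*7) = 4*1470 = 5880)
F - 1*(-9166) = 5880 - 1*(-9166) = 5880 + 9166 = 15046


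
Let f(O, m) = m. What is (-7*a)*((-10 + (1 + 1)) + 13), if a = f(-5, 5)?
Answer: -175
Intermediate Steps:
a = 5
(-7*a)*((-10 + (1 + 1)) + 13) = (-7*5)*((-10 + (1 + 1)) + 13) = -35*((-10 + 2) + 13) = -35*(-8 + 13) = -35*5 = -175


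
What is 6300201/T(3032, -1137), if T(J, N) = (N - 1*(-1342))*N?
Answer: -2100067/77695 ≈ -27.030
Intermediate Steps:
T(J, N) = N*(1342 + N) (T(J, N) = (N + 1342)*N = (1342 + N)*N = N*(1342 + N))
6300201/T(3032, -1137) = 6300201/((-1137*(1342 - 1137))) = 6300201/((-1137*205)) = 6300201/(-233085) = 6300201*(-1/233085) = -2100067/77695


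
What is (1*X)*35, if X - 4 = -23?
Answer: -665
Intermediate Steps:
X = -19 (X = 4 - 23 = -19)
(1*X)*35 = (1*(-19))*35 = -19*35 = -665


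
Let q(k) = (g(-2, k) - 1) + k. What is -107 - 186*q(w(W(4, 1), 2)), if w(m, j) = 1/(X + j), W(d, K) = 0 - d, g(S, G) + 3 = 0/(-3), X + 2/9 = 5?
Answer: 37183/61 ≈ 609.56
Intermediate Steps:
X = 43/9 (X = -2/9 + 5 = 43/9 ≈ 4.7778)
g(S, G) = -3 (g(S, G) = -3 + 0/(-3) = -3 + 0*(-1/3) = -3 + 0 = -3)
W(d, K) = -d
w(m, j) = 1/(43/9 + j)
q(k) = -4 + k (q(k) = (-3 - 1) + k = -4 + k)
-107 - 186*q(w(W(4, 1), 2)) = -107 - 186*(-4 + 9/(43 + 9*2)) = -107 - 186*(-4 + 9/(43 + 18)) = -107 - 186*(-4 + 9/61) = -107 - 186*(-235/61) = -107 + 43710/61 = 37183/61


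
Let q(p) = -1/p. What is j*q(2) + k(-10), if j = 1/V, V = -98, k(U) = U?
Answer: -1959/196 ≈ -9.9949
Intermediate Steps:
j = -1/98 (j = 1/(-98) = 1*(-1/98) = -1/98 ≈ -0.010204)
j*q(2) + k(-10) = -(-1)/(98*2) - 10 = -1/98*(-1/2) - 10 = 1/196 - 10 = -1959/196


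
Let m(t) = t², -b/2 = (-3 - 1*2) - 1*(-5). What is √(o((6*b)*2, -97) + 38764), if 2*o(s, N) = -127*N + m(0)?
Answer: 3*√19966/2 ≈ 211.95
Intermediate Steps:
b = 0 (b = -2*((-3 - 1*2) - 1*(-5)) = -2*((-3 - 2) + 5) = -2*(-5 + 5) = -2*0 = 0)
o(s, N) = -127*N/2 (o(s, N) = (-127*N + 0²)/2 = (-127*N + 0)/2 = (-127*N)/2 = -127*N/2)
√(o((6*b)*2, -97) + 38764) = √(-127/2*(-97) + 38764) = √(12319/2 + 38764) = √(89847/2) = 3*√19966/2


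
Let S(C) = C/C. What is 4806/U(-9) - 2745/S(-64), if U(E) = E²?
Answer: -8057/3 ≈ -2685.7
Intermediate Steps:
S(C) = 1
4806/U(-9) - 2745/S(-64) = 4806/((-9)²) - 2745/1 = 4806/81 - 2745*1 = 4806*(1/81) - 2745 = 178/3 - 2745 = -8057/3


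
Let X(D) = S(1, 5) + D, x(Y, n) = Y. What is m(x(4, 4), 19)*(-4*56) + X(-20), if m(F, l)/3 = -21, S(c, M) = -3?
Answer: 14089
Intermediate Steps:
m(F, l) = -63 (m(F, l) = 3*(-21) = -63)
X(D) = -3 + D
m(x(4, 4), 19)*(-4*56) + X(-20) = -(-252)*56 + (-3 - 20) = -63*(-224) - 23 = 14112 - 23 = 14089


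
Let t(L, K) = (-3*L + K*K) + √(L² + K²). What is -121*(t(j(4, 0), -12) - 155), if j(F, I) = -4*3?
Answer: -3025 - 1452*√2 ≈ -5078.4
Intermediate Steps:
j(F, I) = -12
t(L, K) = K² + √(K² + L²) - 3*L (t(L, K) = (-3*L + K²) + √(K² + L²) = (K² - 3*L) + √(K² + L²) = K² + √(K² + L²) - 3*L)
-121*(t(j(4, 0), -12) - 155) = -121*(((-12)² + √((-12)² + (-12)²) - 3*(-12)) - 155) = -121*((144 + √(144 + 144) + 36) - 155) = -121*((144 + √288 + 36) - 155) = -121*((144 + 12*√2 + 36) - 155) = -121*((180 + 12*√2) - 155) = -121*(25 + 12*√2) = -3025 - 1452*√2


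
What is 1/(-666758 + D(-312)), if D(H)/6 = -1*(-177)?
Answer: -1/665696 ≈ -1.5022e-6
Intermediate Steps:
D(H) = 1062 (D(H) = 6*(-1*(-177)) = 6*177 = 1062)
1/(-666758 + D(-312)) = 1/(-666758 + 1062) = 1/(-665696) = -1/665696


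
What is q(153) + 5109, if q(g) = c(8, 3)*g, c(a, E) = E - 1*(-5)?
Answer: 6333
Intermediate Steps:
c(a, E) = 5 + E (c(a, E) = E + 5 = 5 + E)
q(g) = 8*g (q(g) = (5 + 3)*g = 8*g)
q(153) + 5109 = 8*153 + 5109 = 1224 + 5109 = 6333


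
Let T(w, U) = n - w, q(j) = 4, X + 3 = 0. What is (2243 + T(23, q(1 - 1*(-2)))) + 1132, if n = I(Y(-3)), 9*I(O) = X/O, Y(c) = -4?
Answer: 40225/12 ≈ 3352.1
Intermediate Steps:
X = -3 (X = -3 + 0 = -3)
I(O) = -1/(3*O) (I(O) = (-3/O)/9 = -1/(3*O))
n = 1/12 (n = -⅓/(-4) = -⅓*(-¼) = 1/12 ≈ 0.083333)
T(w, U) = 1/12 - w
(2243 + T(23, q(1 - 1*(-2)))) + 1132 = (2243 + (1/12 - 1*23)) + 1132 = (2243 + (1/12 - 23)) + 1132 = (2243 - 275/12) + 1132 = 26641/12 + 1132 = 40225/12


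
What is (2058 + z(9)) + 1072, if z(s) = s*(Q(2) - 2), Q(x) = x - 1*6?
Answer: 3076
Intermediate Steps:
Q(x) = -6 + x (Q(x) = x - 6 = -6 + x)
z(s) = -6*s (z(s) = s*((-6 + 2) - 2) = s*(-4 - 2) = s*(-6) = -6*s)
(2058 + z(9)) + 1072 = (2058 - 6*9) + 1072 = (2058 - 54) + 1072 = 2004 + 1072 = 3076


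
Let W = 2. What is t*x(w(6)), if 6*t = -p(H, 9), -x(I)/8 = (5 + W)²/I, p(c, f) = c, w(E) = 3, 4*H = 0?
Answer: 0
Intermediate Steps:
H = 0 (H = (¼)*0 = 0)
x(I) = -392/I (x(I) = -8*(5 + 2)²/I = -8*7²/I = -392/I)
t = 0 (t = (-1*0)/6 = (⅙)*0 = 0)
t*x(w(6)) = 0*(-392/3) = 0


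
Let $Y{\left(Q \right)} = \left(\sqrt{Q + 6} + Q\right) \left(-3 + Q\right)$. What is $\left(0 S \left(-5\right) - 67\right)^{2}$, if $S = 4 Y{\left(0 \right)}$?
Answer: $4489$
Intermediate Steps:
$Y{\left(Q \right)} = \left(-3 + Q\right) \left(Q + \sqrt{6 + Q}\right)$ ($Y{\left(Q \right)} = \left(\sqrt{6 + Q} + Q\right) \left(-3 + Q\right) = \left(Q + \sqrt{6 + Q}\right) \left(-3 + Q\right) = \left(-3 + Q\right) \left(Q + \sqrt{6 + Q}\right)$)
$S = - 12 \sqrt{6}$ ($S = 4 \left(0^{2} - 0 - 3 \sqrt{6 + 0} + 0 \sqrt{6 + 0}\right) = 4 \left(0 + 0 - 3 \sqrt{6} + 0 \sqrt{6}\right) = 4 \left(0 + 0 - 3 \sqrt{6} + 0\right) = 4 \left(- 3 \sqrt{6}\right) = - 12 \sqrt{6} \approx -29.394$)
$\left(0 S \left(-5\right) - 67\right)^{2} = \left(0 \left(- 12 \sqrt{6}\right) \left(-5\right) - 67\right)^{2} = \left(0 \left(-5\right) - 67\right)^{2} = \left(0 - 67\right)^{2} = \left(-67\right)^{2} = 4489$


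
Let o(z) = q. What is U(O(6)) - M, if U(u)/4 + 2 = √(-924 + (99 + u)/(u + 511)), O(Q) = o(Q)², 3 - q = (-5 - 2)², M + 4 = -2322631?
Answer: 2322627 + 4*I*√6370824391/2627 ≈ 2.3226e+6 + 121.53*I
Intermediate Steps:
M = -2322635 (M = -4 - 2322631 = -2322635)
q = -46 (q = 3 - (-5 - 2)² = 3 - 1*(-7)² = 3 - 1*49 = 3 - 49 = -46)
o(z) = -46
O(Q) = 2116 (O(Q) = (-46)² = 2116)
U(u) = -8 + 4*√(-924 + (99 + u)/(511 + u)) (U(u) = -8 + 4*√(-924 + (99 + u)/(u + 511)) = -8 + 4*√(-924 + (99 + u)/(511 + u)))
U(O(6)) - M = (-8 + 4*√((-472065 - 923*2116)/(511 + 2116))) - 1*(-2322635) = (-8 + 4*√((-472065 - 1953068)/2627)) + 2322635 = (-8 + 4*√((1/2627)*(-2425133))) + 2322635 = (-8 + 4*√(-2425133/2627)) + 2322635 = (-8 + 4*(I*√6370824391/2627)) + 2322635 = (-8 + 4*I*√6370824391/2627) + 2322635 = 2322627 + 4*I*√6370824391/2627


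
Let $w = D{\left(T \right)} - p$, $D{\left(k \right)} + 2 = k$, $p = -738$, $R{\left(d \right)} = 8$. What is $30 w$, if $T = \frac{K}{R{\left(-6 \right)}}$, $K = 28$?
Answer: $22185$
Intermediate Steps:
$T = \frac{7}{2}$ ($T = \frac{28}{8} = 28 \cdot \frac{1}{8} = \frac{7}{2} \approx 3.5$)
$D{\left(k \right)} = -2 + k$
$w = \frac{1479}{2}$ ($w = \left(-2 + \frac{7}{2}\right) - -738 = \frac{3}{2} + 738 = \frac{1479}{2} \approx 739.5$)
$30 w = 30 \cdot \frac{1479}{2} = 22185$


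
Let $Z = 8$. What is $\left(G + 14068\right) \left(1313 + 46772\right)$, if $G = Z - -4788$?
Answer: $907075440$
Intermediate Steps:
$G = 4796$ ($G = 8 - -4788 = 8 + 4788 = 4796$)
$\left(G + 14068\right) \left(1313 + 46772\right) = \left(4796 + 14068\right) \left(1313 + 46772\right) = 18864 \cdot 48085 = 907075440$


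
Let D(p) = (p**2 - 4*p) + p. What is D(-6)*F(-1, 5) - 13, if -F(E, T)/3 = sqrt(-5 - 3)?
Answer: -13 - 324*I*sqrt(2) ≈ -13.0 - 458.21*I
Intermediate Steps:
D(p) = p**2 - 3*p
F(E, T) = -6*I*sqrt(2) (F(E, T) = -3*sqrt(-5 - 3) = -6*I*sqrt(2))
D(-6)*F(-1, 5) - 13 = (-6*(-3 - 6))*(-6*I*sqrt(2)) - 13 = (-6*(-9))*(-6*I*sqrt(2)) - 13 = 54*(-6*I*sqrt(2)) - 13 = -324*I*sqrt(2) - 13 = -13 - 324*I*sqrt(2)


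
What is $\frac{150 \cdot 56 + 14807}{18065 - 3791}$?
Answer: $\frac{23207}{14274} \approx 1.6258$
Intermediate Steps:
$\frac{150 \cdot 56 + 14807}{18065 - 3791} = \frac{8400 + 14807}{14274} = 23207 \cdot \frac{1}{14274} = \frac{23207}{14274}$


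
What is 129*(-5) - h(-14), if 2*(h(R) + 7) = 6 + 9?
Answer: -1291/2 ≈ -645.50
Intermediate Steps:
h(R) = 1/2 (h(R) = -7 + (6 + 9)/2 = -7 + (1/2)*15 = -7 + 15/2 = 1/2)
129*(-5) - h(-14) = 129*(-5) - 1*1/2 = -645 - 1/2 = -1291/2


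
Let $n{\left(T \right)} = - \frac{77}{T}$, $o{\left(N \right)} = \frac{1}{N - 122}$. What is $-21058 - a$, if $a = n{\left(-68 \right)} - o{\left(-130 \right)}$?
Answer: $- \frac{22554335}{1071} \approx -21059.0$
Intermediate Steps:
$o{\left(N \right)} = \frac{1}{-122 + N}$
$a = \frac{1217}{1071}$ ($a = - \frac{77}{-68} - \frac{1}{-122 - 130} = \left(-77\right) \left(- \frac{1}{68}\right) - \frac{1}{-252} = \frac{77}{68} - - \frac{1}{252} = \frac{77}{68} + \frac{1}{252} = \frac{1217}{1071} \approx 1.1363$)
$-21058 - a = -21058 - \frac{1217}{1071} = - \frac{22554335}{1071}$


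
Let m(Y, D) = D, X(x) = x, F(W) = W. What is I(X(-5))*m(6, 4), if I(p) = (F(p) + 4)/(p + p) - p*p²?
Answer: 2502/5 ≈ 500.40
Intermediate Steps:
I(p) = -p³ + (4 + p)/(2*p) (I(p) = (p + 4)/(p + p) - p*p² = (4 + p)/((2*p)) - p³ = (4 + p)*(1/(2*p)) - p³ = (4 + p)/(2*p) - p³ = -p³ + (4 + p)/(2*p))
I(X(-5))*m(6, 4) = ((2 + (½)*(-5) - 1*(-5)⁴)/(-5))*4 = -(2 - 5/2 - 1*625)/5*4 = -(2 - 5/2 - 625)/5*4 = -⅕*(-1251/2)*4 = (1251/10)*4 = 2502/5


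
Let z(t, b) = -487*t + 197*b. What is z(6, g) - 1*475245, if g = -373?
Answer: -551648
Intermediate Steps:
z(6, g) - 1*475245 = (-487*6 + 197*(-373)) - 1*475245 = (-2922 - 73481) - 475245 = -76403 - 475245 = -551648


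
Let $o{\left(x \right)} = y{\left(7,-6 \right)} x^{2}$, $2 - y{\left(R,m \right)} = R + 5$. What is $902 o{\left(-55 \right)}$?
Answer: $-27285500$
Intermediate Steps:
$y{\left(R,m \right)} = -3 - R$ ($y{\left(R,m \right)} = 2 - \left(R + 5\right) = 2 - \left(5 + R\right) = -3 - R$)
$o{\left(x \right)} = - 10 x^{2}$ ($o{\left(x \right)} = \left(-3 - 7\right) x^{2} = - 10 x^{2}$)
$902 o{\left(-55 \right)} = 902 \left(- 10 \left(-55\right)^{2}\right) = 902 \left(\left(-10\right) 3025\right) = 902 \left(-30250\right) = -27285500$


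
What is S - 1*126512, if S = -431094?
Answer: -557606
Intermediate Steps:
S - 1*126512 = -431094 - 1*126512 = -431094 - 126512 = -557606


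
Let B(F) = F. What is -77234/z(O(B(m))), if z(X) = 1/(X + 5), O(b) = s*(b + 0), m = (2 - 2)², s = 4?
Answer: -386170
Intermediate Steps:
m = 0 (m = 0² = 0)
O(b) = 4*b (O(b) = 4*(b + 0) = 4*b)
z(X) = 1/(5 + X)
-77234/z(O(B(m))) = -77234/(1/(5 + 4*0)) = -77234/(1/(5 + 0)) = -77234/(1/5) = -77234/⅕ = -77234*5 = -386170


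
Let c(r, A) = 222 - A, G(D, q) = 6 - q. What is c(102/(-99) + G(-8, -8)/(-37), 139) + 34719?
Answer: 34802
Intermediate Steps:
c(102/(-99) + G(-8, -8)/(-37), 139) + 34719 = (222 - 1*139) + 34719 = (222 - 139) + 34719 = 83 + 34719 = 34802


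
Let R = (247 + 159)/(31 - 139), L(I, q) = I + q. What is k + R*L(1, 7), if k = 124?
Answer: 2536/27 ≈ 93.926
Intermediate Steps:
R = -203/54 (R = 406/(-108) = 406*(-1/108) = -203/54 ≈ -3.7593)
k + R*L(1, 7) = 124 - 203*(1 + 7)/54 = 124 - 203/54*8 = 124 - 812/27 = 2536/27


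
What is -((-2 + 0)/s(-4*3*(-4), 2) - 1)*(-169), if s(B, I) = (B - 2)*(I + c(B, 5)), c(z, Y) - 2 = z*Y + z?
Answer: -1135173/6716 ≈ -169.03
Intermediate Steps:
c(z, Y) = 2 + z + Y*z (c(z, Y) = 2 + (z*Y + z) = 2 + (Y*z + z) = 2 + (z + Y*z) = 2 + z + Y*z)
s(B, I) = (-2 + B)*(2 + I + 6*B) (s(B, I) = (B - 2)*(I + (2 + B + 5*B)) = (-2 + B)*(I + (2 + 6*B)) = (-2 + B)*(2 + I + 6*B))
-((-2 + 0)/s(-4*3*(-4), 2) - 1)*(-169) = -((-2 + 0)/(-4 - 10*(-4*3)*(-4) - 2*2 + 6*(-4*3*(-4))² + (-4*3*(-4))*2) - 1)*(-169) = -(-2/(-4 - (-120)*(-4) - 4 + 6*(-12*(-4))² - 12*(-4)*2) - 1)*(-169) = -(-2/(-4 - 10*48 - 4 + 6*48² + 48*2) - 1)*(-169) = -(-2/(-4 - 480 - 4 + 6*2304 + 96) - 1)*(-169) = -(-2/(-4 - 480 - 4 + 13824 + 96) - 1)*(-169) = -(-2/13432 - 1)*(-169) = -(-2*1/13432 - 1)*(-169) = -(-1/6716 - 1)*(-169) = -1*(-6717/6716)*(-169) = (6717/6716)*(-169) = -1135173/6716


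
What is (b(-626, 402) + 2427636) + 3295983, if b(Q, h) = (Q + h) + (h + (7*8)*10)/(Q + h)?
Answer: 641019759/112 ≈ 5.7234e+6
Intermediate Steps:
b(Q, h) = Q + h + (560 + h)/(Q + h) (b(Q, h) = (Q + h) + (h + 56*10)/(Q + h) = (Q + h) + (h + 560)/(Q + h) = (Q + h) + (560 + h)/(Q + h) = Q + h + (560 + h)/(Q + h))
(b(-626, 402) + 2427636) + 3295983 = ((560 + 402 + (-626)² + 402² + 2*(-626)*402)/(-626 + 402) + 2427636) + 3295983 = ((560 + 402 + 391876 + 161604 - 503304)/(-224) + 2427636) + 3295983 = (-1/224*51138 + 2427636) + 3295983 = (-25569/112 + 2427636) + 3295983 = 271869663/112 + 3295983 = 641019759/112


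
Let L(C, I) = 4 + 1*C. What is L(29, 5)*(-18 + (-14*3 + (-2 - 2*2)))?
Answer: -2178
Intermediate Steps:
L(C, I) = 4 + C
L(29, 5)*(-18 + (-14*3 + (-2 - 2*2))) = (4 + 29)*(-18 + (-14*3 + (-2 - 2*2))) = 33*(-18 + (-42 + (-2 - 4))) = 33*(-18 + (-42 - 6)) = 33*(-18 - 48) = 33*(-66) = -2178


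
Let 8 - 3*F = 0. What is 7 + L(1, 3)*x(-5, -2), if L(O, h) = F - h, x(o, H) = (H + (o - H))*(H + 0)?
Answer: 11/3 ≈ 3.6667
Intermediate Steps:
F = 8/3 (F = 8/3 - ⅓*0 = 8/3 + 0 = 8/3 ≈ 2.6667)
x(o, H) = H*o (x(o, H) = o*H = H*o)
L(O, h) = 8/3 - h
7 + L(1, 3)*x(-5, -2) = 7 + (8/3 - 1*3)*(-2*(-5)) = 7 + (8/3 - 3)*10 = 7 - ⅓*10 = 7 - 10/3 = 11/3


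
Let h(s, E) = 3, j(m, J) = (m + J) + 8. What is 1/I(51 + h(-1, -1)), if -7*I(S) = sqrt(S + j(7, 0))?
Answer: -7*sqrt(69)/69 ≈ -0.84270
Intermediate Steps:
j(m, J) = 8 + J + m (j(m, J) = (J + m) + 8 = 8 + J + m)
I(S) = -sqrt(15 + S)/7 (I(S) = -sqrt(S + (8 + 0 + 7))/7 = -sqrt(S + 15)/7 = -sqrt(15 + S)/7)
1/I(51 + h(-1, -1)) = 1/(-sqrt(15 + (51 + 3))/7) = 1/(-sqrt(15 + 54)/7) = 1/(-sqrt(69)/7) = -7*sqrt(69)/69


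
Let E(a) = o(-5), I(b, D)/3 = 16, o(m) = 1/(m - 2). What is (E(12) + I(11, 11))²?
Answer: 112225/49 ≈ 2290.3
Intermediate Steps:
o(m) = 1/(-2 + m)
I(b, D) = 48 (I(b, D) = 3*16 = 48)
E(a) = -⅐ (E(a) = 1/(-2 - 5) = 1/(-7) = -⅐)
(E(12) + I(11, 11))² = (-⅐ + 48)² = (335/7)² = 112225/49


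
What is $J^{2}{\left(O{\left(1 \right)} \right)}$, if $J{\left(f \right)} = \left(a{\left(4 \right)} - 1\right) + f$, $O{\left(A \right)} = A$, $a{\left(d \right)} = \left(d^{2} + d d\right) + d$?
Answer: $1296$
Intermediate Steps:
$a{\left(d \right)} = d + 2 d^{2}$ ($a{\left(d \right)} = \left(d^{2} + d^{2}\right) + d = 2 d^{2} + d = d + 2 d^{2}$)
$J{\left(f \right)} = 35 + f$ ($J{\left(f \right)} = \left(4 \left(1 + 2 \cdot 4\right) - 1\right) + f = \left(4 \left(1 + 8\right) - 1\right) + f = \left(4 \cdot 9 - 1\right) + f = \left(36 - 1\right) + f = 35 + f$)
$J^{2}{\left(O{\left(1 \right)} \right)} = \left(35 + 1\right)^{2} = 36^{2} = 1296$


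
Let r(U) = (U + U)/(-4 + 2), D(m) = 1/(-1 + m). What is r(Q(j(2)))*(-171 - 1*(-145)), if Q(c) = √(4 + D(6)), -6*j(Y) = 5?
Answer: 26*√105/5 ≈ 53.284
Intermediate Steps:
j(Y) = -⅚ (j(Y) = -⅙*5 = -⅚)
Q(c) = √105/5 (Q(c) = √(4 + 1/(-1 + 6)) = √(4 + 1/5) = √(4 + ⅕) = √(21/5) = √105/5)
r(U) = -U (r(U) = (2*U)/(-2) = (2*U)*(-½) = -U)
r(Q(j(2)))*(-171 - 1*(-145)) = (-√105/5)*(-171 - 1*(-145)) = (-√105/5)*(-171 + 145) = -√105/5*(-26) = 26*√105/5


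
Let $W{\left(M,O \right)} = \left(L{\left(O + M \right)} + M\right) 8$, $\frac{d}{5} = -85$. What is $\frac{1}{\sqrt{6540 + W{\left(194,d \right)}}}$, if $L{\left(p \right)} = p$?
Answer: $\frac{\sqrt{1561}}{3122} \approx 0.012655$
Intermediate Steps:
$d = -425$ ($d = 5 \left(-85\right) = -425$)
$W{\left(M,O \right)} = 8 O + 16 M$ ($W{\left(M,O \right)} = \left(\left(O + M\right) + M\right) 8 = \left(\left(M + O\right) + M\right) 8 = \left(O + 2 M\right) 8 = 8 O + 16 M$)
$\frac{1}{\sqrt{6540 + W{\left(194,d \right)}}} = \frac{1}{\sqrt{6540 + \left(8 \left(-425\right) + 16 \cdot 194\right)}} = \frac{1}{\sqrt{6540 + \left(-3400 + 3104\right)}} = \frac{1}{\sqrt{6540 - 296}} = \frac{1}{\sqrt{6244}} = \frac{1}{2 \sqrt{1561}} = \frac{\sqrt{1561}}{3122}$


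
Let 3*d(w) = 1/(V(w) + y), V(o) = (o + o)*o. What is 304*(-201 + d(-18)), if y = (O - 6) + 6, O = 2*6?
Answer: -30246404/495 ≈ -61104.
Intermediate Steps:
V(o) = 2*o² (V(o) = (2*o)*o = 2*o²)
O = 12
y = 12 (y = (12 - 6) + 6 = 6 + 6 = 12)
d(w) = 1/(3*(12 + 2*w²)) (d(w) = 1/(3*(2*w² + 12)) = 1/(3*(12 + 2*w²)))
304*(-201 + d(-18)) = 304*(-201 + 1/(6*(6 + (-18)²))) = 304*(-201 + 1/(6*(6 + 324))) = 304*(-201 + (⅙)/330) = 304*(-201 + (⅙)*(1/330)) = 304*(-201 + 1/1980) = 304*(-397979/1980) = -30246404/495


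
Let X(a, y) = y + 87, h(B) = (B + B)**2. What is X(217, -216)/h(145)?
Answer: -129/84100 ≈ -0.0015339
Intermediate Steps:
h(B) = 4*B**2 (h(B) = (2*B)**2 = 4*B**2)
X(a, y) = 87 + y
X(217, -216)/h(145) = (87 - 216)/((4*145**2)) = -129/(4*21025) = -129/84100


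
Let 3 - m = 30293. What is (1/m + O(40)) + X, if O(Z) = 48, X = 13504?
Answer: 410490079/30290 ≈ 13552.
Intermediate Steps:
m = -30290 (m = 3 - 1*30293 = 3 - 30293 = -30290)
(1/m + O(40)) + X = (1/(-30290) + 48) + 13504 = (-1/30290 + 48) + 13504 = 1453919/30290 + 13504 = 410490079/30290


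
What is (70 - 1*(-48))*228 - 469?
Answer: 26435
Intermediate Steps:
(70 - 1*(-48))*228 - 469 = (70 + 48)*228 - 469 = 118*228 - 469 = 26904 - 469 = 26435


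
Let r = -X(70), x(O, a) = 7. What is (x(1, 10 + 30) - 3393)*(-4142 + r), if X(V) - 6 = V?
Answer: 14282148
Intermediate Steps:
X(V) = 6 + V
r = -76 (r = -(6 + 70) = -1*76 = -76)
(x(1, 10 + 30) - 3393)*(-4142 + r) = (7 - 3393)*(-4142 - 76) = -3386*(-4218) = 14282148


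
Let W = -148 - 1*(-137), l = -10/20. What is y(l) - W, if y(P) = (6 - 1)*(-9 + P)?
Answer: -73/2 ≈ -36.500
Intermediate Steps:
l = -½ (l = -10*1/20 = -½ ≈ -0.50000)
y(P) = -45 + 5*P (y(P) = 5*(-9 + P) = -45 + 5*P)
W = -11 (W = -148 + 137 = -11)
y(l) - W = (-45 + 5*(-½)) - 1*(-11) = (-45 - 5/2) + 11 = -95/2 + 11 = -73/2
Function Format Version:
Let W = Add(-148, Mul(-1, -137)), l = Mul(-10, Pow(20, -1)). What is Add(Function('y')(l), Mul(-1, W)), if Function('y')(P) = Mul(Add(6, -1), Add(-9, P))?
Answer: Rational(-73, 2) ≈ -36.500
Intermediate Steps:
l = Rational(-1, 2) (l = Mul(-10, Rational(1, 20)) = Rational(-1, 2) ≈ -0.50000)
Function('y')(P) = Add(-45, Mul(5, P)) (Function('y')(P) = Mul(5, Add(-9, P)) = Add(-45, Mul(5, P)))
W = -11 (W = Add(-148, 137) = -11)
Add(Function('y')(l), Mul(-1, W)) = Add(Add(-45, Mul(5, Rational(-1, 2))), Mul(-1, -11)) = Add(Add(-45, Rational(-5, 2)), 11) = Add(Rational(-95, 2), 11) = Rational(-73, 2)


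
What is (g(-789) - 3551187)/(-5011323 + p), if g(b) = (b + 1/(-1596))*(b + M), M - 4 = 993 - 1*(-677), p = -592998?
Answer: 2260708759/2981498772 ≈ 0.75825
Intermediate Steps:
M = 1674 (M = 4 + (993 - 1*(-677)) = 4 + (993 + 677) = 4 + 1670 = 1674)
g(b) = (1674 + b)*(-1/1596 + b) (g(b) = (b + 1/(-1596))*(b + 1674) = (b - 1/1596)*(1674 + b) = (-1/1596 + b)*(1674 + b) = (1674 + b)*(-1/1596 + b))
(g(-789) - 3551187)/(-5011323 + p) = ((-279/266 + (-789)² + (2671703/1596)*(-789)) - 3551187)/(-5011323 - 592998) = ((-279/266 + 622521 - 702657889/532) - 3551187)/(-5604321) = (-371477275/532 - 3551187)*(-1/5604321) = -2260708759/532*(-1/5604321) = 2260708759/2981498772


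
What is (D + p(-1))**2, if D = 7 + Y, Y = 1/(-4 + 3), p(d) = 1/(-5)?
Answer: 841/25 ≈ 33.640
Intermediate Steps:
p(d) = -1/5 (p(d) = 1*(-1/5) = -1/5)
Y = -1 (Y = 1/(-1) = -1)
D = 6 (D = 7 - 1 = 6)
(D + p(-1))**2 = (6 - 1/5)**2 = (29/5)**2 = 841/25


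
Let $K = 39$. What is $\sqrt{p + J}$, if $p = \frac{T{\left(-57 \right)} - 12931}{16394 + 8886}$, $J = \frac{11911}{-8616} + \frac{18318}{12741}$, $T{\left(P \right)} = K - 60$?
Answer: $\frac{i \sqrt{5967781856282128890}}{3613475010} \approx 0.67605 i$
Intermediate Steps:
$T{\left(P \right)} = -21$ ($T{\left(P \right)} = 39 - 60 = -21$)
$J = \frac{2023279}{36592152}$ ($J = 11911 \left(- \frac{1}{8616}\right) + 18318 \cdot \frac{1}{12741} = - \frac{11911}{8616} + \frac{6106}{4247} = \frac{2023279}{36592152} \approx 0.055293$)
$p = - \frac{1619}{3160}$ ($p = \frac{-21 - 12931}{16394 + 8886} = - \frac{12952}{25280} = \left(-12952\right) \frac{1}{25280} = - \frac{1619}{3160} \approx -0.51234$)
$\sqrt{p + J} = \sqrt{- \frac{1619}{3160} + \frac{2023279}{36592152}} = \sqrt{- \frac{1651535389}{3613475010}} = \frac{i \sqrt{5967781856282128890}}{3613475010}$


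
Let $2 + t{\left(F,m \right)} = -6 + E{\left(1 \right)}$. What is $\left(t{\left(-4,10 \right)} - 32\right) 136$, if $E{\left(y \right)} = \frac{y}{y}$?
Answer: $-5304$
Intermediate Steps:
$E{\left(y \right)} = 1$
$t{\left(F,m \right)} = -7$ ($t{\left(F,m \right)} = -2 + \left(-6 + 1\right) = -2 - 5 = -7$)
$\left(t{\left(-4,10 \right)} - 32\right) 136 = \left(-7 - 32\right) 136 = \left(-39\right) 136 = -5304$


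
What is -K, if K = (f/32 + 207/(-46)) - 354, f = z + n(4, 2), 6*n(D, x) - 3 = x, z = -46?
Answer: 69103/192 ≈ 359.91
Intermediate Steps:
n(D, x) = ½ + x/6
f = -271/6 (f = -46 + (½ + (⅙)*2) = -46 + (½ + ⅓) = -46 + ⅚ = -271/6 ≈ -45.167)
K = -69103/192 (K = (-271/6/32 + 207/(-46)) - 354 = (-271/6*1/32 + 207*(-1/46)) - 354 = (-271/192 - 9/2) - 354 = -1135/192 - 354 = -69103/192 ≈ -359.91)
-K = -1*(-69103/192) = 69103/192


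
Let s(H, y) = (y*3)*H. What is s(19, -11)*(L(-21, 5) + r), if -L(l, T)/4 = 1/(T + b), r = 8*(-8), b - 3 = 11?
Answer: 40260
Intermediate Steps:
b = 14 (b = 3 + 11 = 14)
r = -64
L(l, T) = -4/(14 + T) (L(l, T) = -4/(T + 14) = -4/(14 + T))
s(H, y) = 3*H*y (s(H, y) = (3*y)*H = 3*H*y)
s(19, -11)*(L(-21, 5) + r) = (3*19*(-11))*(-4/(14 + 5) - 64) = -627*(-4/19 - 64) = -627*(-1220/19) = 40260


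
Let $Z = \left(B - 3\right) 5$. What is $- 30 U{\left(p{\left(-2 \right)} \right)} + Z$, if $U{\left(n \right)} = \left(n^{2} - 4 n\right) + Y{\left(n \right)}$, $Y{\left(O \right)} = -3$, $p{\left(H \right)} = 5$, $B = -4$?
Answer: $-95$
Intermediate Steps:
$Z = -35$ ($Z = \left(-4 - 3\right) 5 = \left(-7\right) 5 = -35$)
$U{\left(n \right)} = -3 + n^{2} - 4 n$ ($U{\left(n \right)} = \left(n^{2} - 4 n\right) - 3 = -3 + n^{2} - 4 n$)
$- 30 U{\left(p{\left(-2 \right)} \right)} + Z = - 30 \left(-3 + 5^{2} - 20\right) - 35 = - 30 \left(-3 + 25 - 20\right) - 35 = \left(-30\right) 2 - 35 = -60 - 35 = -95$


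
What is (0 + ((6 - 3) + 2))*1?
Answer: 5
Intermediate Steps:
(0 + ((6 - 3) + 2))*1 = (0 + (3 + 2))*1 = (0 + 5)*1 = 5*1 = 5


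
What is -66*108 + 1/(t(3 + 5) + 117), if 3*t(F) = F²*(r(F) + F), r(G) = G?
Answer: -9800997/1375 ≈ -7128.0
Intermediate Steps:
t(F) = 2*F³/3 (t(F) = (F²*(F + F))/3 = (F²*(2*F))/3 = (2*F³)/3 = 2*F³/3)
-66*108 + 1/(t(3 + 5) + 117) = -66*108 + 1/(2*(3 + 5)³/3 + 117) = -7128 + 1/((⅔)*8³ + 117) = -7128 + 1/((⅔)*512 + 117) = -7128 + 1/(1024/3 + 117) = -7128 + 1/(1375/3) = -7128 + 3/1375 = -9800997/1375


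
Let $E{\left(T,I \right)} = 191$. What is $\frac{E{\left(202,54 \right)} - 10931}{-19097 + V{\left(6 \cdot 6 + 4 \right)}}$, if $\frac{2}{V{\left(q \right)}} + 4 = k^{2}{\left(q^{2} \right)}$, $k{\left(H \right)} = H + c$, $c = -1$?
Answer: $\frac{27459999780}{48827152307} \approx 0.56239$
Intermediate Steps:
$k{\left(H \right)} = -1 + H$ ($k{\left(H \right)} = H - 1 = -1 + H$)
$V{\left(q \right)} = \frac{2}{-4 + \left(-1 + q^{2}\right)^{2}}$
$\frac{E{\left(202,54 \right)} - 10931}{-19097 + V{\left(6 \cdot 6 + 4 \right)}} = \frac{191 - 10931}{-19097 + \frac{2}{-4 + \left(-1 + \left(6 \cdot 6 + 4\right)^{2}\right)^{2}}} = - \frac{10740}{-19097 + \frac{2}{-4 + \left(-1 + \left(36 + 4\right)^{2}\right)^{2}}} = - \frac{10740}{-19097 + \frac{2}{-4 + \left(-1 + 40^{2}\right)^{2}}} = - \frac{10740}{-19097 + \frac{2}{-4 + \left(-1 + 1600\right)^{2}}} = - \frac{10740}{-19097 + \frac{2}{-4 + 1599^{2}}} = - \frac{10740}{-19097 + \frac{2}{-4 + 2556801}} = - \frac{10740}{-19097 + \frac{2}{2556797}} = - \frac{10740}{- \frac{48827152307}{2556797}} = \left(-10740\right) \left(- \frac{2556797}{48827152307}\right) = \frac{27459999780}{48827152307}$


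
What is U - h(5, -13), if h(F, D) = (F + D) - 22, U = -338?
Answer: -308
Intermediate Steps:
h(F, D) = -22 + D + F (h(F, D) = (D + F) - 22 = -22 + D + F)
U - h(5, -13) = -338 - (-22 - 13 + 5) = -338 - 1*(-30) = -338 + 30 = -308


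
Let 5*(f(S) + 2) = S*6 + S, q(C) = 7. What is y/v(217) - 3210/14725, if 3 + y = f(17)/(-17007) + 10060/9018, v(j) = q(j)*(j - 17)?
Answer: -5779162681447/26347537770750 ≈ -0.21934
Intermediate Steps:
v(j) = -119 + 7*j (v(j) = 7*(j - 17) = 7*(-17 + j) = -119 + 7*j)
f(S) = -2 + 7*S/5 (f(S) = -2 + (S*6 + S)/5 = -2 + (6*S + S)/5 = -2 + (7*S)/5 = -2 + 7*S/5)
y = -241011292/127807605 (y = -3 + ((-2 + (7/5)*17)/(-17007) + 10060/9018) = -3 + ((-2 + 119/5)*(-1/17007) + 10060*(1/9018)) = -3 + ((109/5)*(-1/17007) + 5030/4509) = -3 + (-109/85035 + 5030/4509) = -3 + 142411523/127807605 = -241011292/127807605 ≈ -1.8857)
y/v(217) - 3210/14725 = -241011292/(127807605*(-119 + 7*217)) - 3210/14725 = -241011292/(127807605*(-119 + 1519)) - 3210*1/14725 = -241011292/127807605/1400 - 642/2945 = -241011292/127807605*1/1400 - 642/2945 = -60252823/44732661750 - 642/2945 = -5779162681447/26347537770750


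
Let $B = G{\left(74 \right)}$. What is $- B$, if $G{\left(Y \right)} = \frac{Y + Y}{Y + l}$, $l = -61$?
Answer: $- \frac{148}{13} \approx -11.385$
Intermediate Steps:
$G{\left(Y \right)} = \frac{2 Y}{-61 + Y}$ ($G{\left(Y \right)} = \frac{Y + Y}{Y - 61} = \frac{2 Y}{-61 + Y}$)
$B = \frac{148}{13}$ ($B = 2 \cdot 74 \frac{1}{-61 + 74} = 2 \cdot 74 \cdot \frac{1}{13} = \frac{148}{13} \approx 11.385$)
$- B = \left(-1\right) \frac{148}{13} = - \frac{148}{13}$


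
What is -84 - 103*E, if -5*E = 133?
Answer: 13279/5 ≈ 2655.8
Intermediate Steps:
E = -133/5 (E = -1/5*133 = -133/5 ≈ -26.600)
-84 - 103*E = -84 - 103*(-133/5) = -84 + 13699/5 = 13279/5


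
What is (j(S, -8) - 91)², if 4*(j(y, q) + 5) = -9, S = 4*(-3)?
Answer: 154449/16 ≈ 9653.1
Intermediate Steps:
S = -12
j(y, q) = -29/4 (j(y, q) = -5 + (¼)*(-9) = -5 - 9/4 = -29/4)
(j(S, -8) - 91)² = (-29/4 - 91)² = (-393/4)² = 154449/16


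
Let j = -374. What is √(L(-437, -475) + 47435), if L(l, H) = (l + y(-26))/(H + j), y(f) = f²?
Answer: 2*√8547748131/849 ≈ 217.80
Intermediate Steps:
L(l, H) = (676 + l)/(-374 + H) (L(l, H) = (l + (-26)²)/(H - 374) = (l + 676)/(-374 + H) = (676 + l)/(-374 + H))
√(L(-437, -475) + 47435) = √((676 - 437)/(-374 - 475) + 47435) = √(239/(-849) + 47435) = √(-1/849*239 + 47435) = √(-239/849 + 47435) = √(40272076/849) = 2*√8547748131/849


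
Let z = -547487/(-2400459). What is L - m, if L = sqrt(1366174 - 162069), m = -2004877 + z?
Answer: 4812624491056/2400459 + sqrt(1204105) ≈ 2.0060e+6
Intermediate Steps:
z = 547487/2400459 (z = -547487*(-1/2400459) = 547487/2400459 ≈ 0.22808)
m = -4812624491056/2400459 (m = -2004877 + 547487/2400459 = -4812624491056/2400459 ≈ -2.0049e+6)
L = sqrt(1204105) ≈ 1097.3
L - m = sqrt(1204105) - 1*(-4812624491056/2400459) = sqrt(1204105) + 4812624491056/2400459 = 4812624491056/2400459 + sqrt(1204105)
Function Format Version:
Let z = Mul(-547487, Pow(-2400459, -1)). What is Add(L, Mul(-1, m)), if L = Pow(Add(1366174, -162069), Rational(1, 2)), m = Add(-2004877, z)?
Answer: Add(Rational(4812624491056, 2400459), Pow(1204105, Rational(1, 2))) ≈ 2.0060e+6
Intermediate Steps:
z = Rational(547487, 2400459) (z = Mul(-547487, Rational(-1, 2400459)) = Rational(547487, 2400459) ≈ 0.22808)
m = Rational(-4812624491056, 2400459) (m = Add(-2004877, Rational(547487, 2400459)) = Rational(-4812624491056, 2400459) ≈ -2.0049e+6)
L = Pow(1204105, Rational(1, 2)) ≈ 1097.3
Add(L, Mul(-1, m)) = Add(Pow(1204105, Rational(1, 2)), Mul(-1, Rational(-4812624491056, 2400459))) = Add(Pow(1204105, Rational(1, 2)), Rational(4812624491056, 2400459)) = Add(Rational(4812624491056, 2400459), Pow(1204105, Rational(1, 2)))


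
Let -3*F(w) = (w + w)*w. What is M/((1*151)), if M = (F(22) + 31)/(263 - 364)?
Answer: 875/45753 ≈ 0.019124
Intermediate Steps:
F(w) = -2*w²/3 (F(w) = -(w + w)*w/3 = -2*w*w/3 = -2*w²/3)
M = 875/303 (M = (-⅔*22² + 31)/(263 - 364) = (-⅔*484 + 31)/(-101) = (-968/3 + 31)*(-1/101) = -875/3*(-1/101) = 875/303 ≈ 2.8878)
M/((1*151)) = 875/(303*((1*151))) = (875/303)/151 = (875/303)*(1/151) = 875/45753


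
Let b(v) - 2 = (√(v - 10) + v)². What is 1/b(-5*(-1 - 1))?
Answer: 1/102 ≈ 0.0098039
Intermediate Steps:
b(v) = 2 + (v + √(-10 + v))² (b(v) = 2 + (√(v - 10) + v)² = 2 + (√(-10 + v) + v)² = 2 + (v + √(-10 + v))²)
1/b(-5*(-1 - 1)) = 1/(2 + (-5*(-1 - 1) + √(-10 - 5*(-1 - 1)))²) = 1/(2 + (-5*(-2) + √(-10 - 5*(-2)))²) = 1/(2 + (10 + √(-10 + 10))²) = 1/(2 + (10 + √0)²) = 1/(2 + (10 + 0)²) = 1/(2 + 10²) = 1/(2 + 100) = 1/102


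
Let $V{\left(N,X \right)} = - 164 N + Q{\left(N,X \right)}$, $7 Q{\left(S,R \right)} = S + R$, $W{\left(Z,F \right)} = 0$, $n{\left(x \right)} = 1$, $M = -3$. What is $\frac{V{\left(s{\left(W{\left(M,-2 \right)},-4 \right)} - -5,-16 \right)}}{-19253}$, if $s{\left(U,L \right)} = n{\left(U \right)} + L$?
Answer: $\frac{330}{19253} \approx 0.01714$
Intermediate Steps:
$Q{\left(S,R \right)} = \frac{R}{7} + \frac{S}{7}$ ($Q{\left(S,R \right)} = \frac{S + R}{7} = \frac{R + S}{7} = \frac{R}{7} + \frac{S}{7}$)
$s{\left(U,L \right)} = 1 + L$
$V{\left(N,X \right)} = - \frac{1147 N}{7} + \frac{X}{7}$ ($V{\left(N,X \right)} = - 164 N + \left(\frac{X}{7} + \frac{N}{7}\right) = - 164 N + \left(\frac{N}{7} + \frac{X}{7}\right) = - \frac{1147 N}{7} + \frac{X}{7}$)
$\frac{V{\left(s{\left(W{\left(M,-2 \right)},-4 \right)} - -5,-16 \right)}}{-19253} = \frac{- \frac{1147 \left(\left(1 - 4\right) - -5\right)}{7} + \frac{1}{7} \left(-16\right)}{-19253} = \left(- \frac{1147 \left(-3 + 5\right)}{7} - \frac{16}{7}\right) \left(- \frac{1}{19253}\right) = \left(\left(- \frac{1147}{7}\right) 2 - \frac{16}{7}\right) \left(- \frac{1}{19253}\right) = \left(- \frac{2294}{7} - \frac{16}{7}\right) \left(- \frac{1}{19253}\right) = \left(-330\right) \left(- \frac{1}{19253}\right) = \frac{330}{19253}$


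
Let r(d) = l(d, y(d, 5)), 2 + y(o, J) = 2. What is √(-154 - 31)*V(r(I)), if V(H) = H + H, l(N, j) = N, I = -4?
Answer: -8*I*√185 ≈ -108.81*I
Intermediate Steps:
y(o, J) = 0 (y(o, J) = -2 + 2 = 0)
r(d) = d
V(H) = 2*H
√(-154 - 31)*V(r(I)) = √(-154 - 31)*(2*(-4)) = √(-185)*(-8) = (I*√185)*(-8) = -8*I*√185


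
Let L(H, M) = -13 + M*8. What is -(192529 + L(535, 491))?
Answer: -196444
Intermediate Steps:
L(H, M) = -13 + 8*M
-(192529 + L(535, 491)) = -(192529 + (-13 + 8*491)) = -(192529 + (-13 + 3928)) = -(192529 + 3915) = -1*196444 = -196444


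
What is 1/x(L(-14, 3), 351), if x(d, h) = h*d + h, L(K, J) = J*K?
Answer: -1/14391 ≈ -6.9488e-5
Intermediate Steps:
x(d, h) = h + d*h (x(d, h) = d*h + h = h + d*h)
1/x(L(-14, 3), 351) = 1/(351*(1 + 3*(-14))) = 1/(351*(1 - 42)) = 1/(351*(-41)) = 1/(-14391) = -1/14391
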